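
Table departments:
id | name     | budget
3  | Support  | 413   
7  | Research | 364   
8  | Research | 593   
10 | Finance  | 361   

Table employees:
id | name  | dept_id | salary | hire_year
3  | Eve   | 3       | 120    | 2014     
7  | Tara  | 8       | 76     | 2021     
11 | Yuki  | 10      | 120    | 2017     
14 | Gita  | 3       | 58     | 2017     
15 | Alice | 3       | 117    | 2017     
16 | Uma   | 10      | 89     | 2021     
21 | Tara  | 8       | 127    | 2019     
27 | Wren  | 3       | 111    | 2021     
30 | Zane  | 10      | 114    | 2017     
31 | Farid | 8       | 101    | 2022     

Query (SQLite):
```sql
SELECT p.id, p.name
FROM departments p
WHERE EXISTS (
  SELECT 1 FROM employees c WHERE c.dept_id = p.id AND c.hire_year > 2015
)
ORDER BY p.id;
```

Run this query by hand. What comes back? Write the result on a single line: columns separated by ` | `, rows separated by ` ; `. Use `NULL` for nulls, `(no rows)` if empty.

For each departments row, check whether any employees with matching dept_id has hire_year > 2015.
Keep rows where that is true.

3 | Support ; 8 | Research ; 10 | Finance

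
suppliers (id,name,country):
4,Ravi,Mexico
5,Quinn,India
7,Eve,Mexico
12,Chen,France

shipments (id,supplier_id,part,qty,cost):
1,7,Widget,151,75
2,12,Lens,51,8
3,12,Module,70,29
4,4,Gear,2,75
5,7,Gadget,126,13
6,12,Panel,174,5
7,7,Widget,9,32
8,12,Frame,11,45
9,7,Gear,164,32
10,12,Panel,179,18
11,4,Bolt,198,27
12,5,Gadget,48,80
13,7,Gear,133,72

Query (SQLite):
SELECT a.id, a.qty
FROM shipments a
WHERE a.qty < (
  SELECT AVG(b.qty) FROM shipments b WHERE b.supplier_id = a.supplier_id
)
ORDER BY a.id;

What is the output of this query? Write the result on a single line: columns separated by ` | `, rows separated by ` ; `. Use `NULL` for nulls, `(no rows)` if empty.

2 | 51 ; 3 | 70 ; 4 | 2 ; 7 | 9 ; 8 | 11

For each shipments row a, compute AVG(qty) over rows sharing a.supplier_id.
Keep row a if a.qty < that per-group AVG.
  supplier_id=4: AVG(qty) = 100.0
  supplier_id=5: AVG(qty) = 48.0
  supplier_id=7: AVG(qty) = 116.6
  supplier_id=12: AVG(qty) = 97.0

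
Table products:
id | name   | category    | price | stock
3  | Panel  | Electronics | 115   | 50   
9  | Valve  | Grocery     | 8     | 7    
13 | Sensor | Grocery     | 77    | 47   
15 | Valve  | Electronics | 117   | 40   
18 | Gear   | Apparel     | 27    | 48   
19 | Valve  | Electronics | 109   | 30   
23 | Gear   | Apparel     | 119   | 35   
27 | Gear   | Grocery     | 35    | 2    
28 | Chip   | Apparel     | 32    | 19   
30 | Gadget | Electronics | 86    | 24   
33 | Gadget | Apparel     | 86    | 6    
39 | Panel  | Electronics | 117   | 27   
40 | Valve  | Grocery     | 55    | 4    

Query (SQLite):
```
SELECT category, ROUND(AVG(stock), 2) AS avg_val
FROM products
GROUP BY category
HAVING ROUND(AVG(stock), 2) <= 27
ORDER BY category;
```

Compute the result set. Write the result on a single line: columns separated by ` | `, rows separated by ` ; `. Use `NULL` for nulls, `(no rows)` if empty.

Partition products by category; compute ROUND(AVG(stock), 2) within each group.
HAVING: keep groups where ROUND(AVG(stock), 2) <= 27.
  Apparel: ids {18, 23, 28, 33} → ROUND(AVG(stock), 2)=27
  Electronics: ids {3, 15, 19, 30, 39} → ROUND(AVG(stock), 2)=34.2
  Grocery: ids {9, 13, 27, 40} → ROUND(AVG(stock), 2)=15

Apparel | 27 ; Grocery | 15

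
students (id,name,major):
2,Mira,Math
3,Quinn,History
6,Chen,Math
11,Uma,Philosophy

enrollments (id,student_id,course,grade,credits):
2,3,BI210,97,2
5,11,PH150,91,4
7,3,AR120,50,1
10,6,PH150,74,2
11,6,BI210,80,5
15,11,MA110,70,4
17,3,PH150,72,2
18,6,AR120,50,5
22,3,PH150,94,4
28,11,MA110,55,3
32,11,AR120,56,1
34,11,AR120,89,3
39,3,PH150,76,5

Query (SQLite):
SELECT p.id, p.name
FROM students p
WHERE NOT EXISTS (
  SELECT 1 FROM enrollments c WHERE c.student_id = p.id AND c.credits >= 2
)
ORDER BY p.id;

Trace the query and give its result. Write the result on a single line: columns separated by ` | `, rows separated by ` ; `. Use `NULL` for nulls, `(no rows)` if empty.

2 | Mira

For each students row, check whether any enrollments with matching student_id has credits >= 2.
Keep rows where that is false.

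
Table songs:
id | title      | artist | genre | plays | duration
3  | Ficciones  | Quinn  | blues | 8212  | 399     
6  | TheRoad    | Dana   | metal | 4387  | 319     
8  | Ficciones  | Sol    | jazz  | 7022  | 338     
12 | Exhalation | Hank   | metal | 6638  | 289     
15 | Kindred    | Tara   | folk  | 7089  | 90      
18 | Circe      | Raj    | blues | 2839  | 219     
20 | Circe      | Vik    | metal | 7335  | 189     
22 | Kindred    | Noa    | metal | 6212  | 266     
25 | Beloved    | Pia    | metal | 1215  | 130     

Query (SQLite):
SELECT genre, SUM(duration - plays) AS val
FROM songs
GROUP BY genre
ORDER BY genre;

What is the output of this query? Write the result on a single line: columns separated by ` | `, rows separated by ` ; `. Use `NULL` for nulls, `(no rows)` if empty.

blues | -10433 ; folk | -6999 ; jazz | -6684 ; metal | -24594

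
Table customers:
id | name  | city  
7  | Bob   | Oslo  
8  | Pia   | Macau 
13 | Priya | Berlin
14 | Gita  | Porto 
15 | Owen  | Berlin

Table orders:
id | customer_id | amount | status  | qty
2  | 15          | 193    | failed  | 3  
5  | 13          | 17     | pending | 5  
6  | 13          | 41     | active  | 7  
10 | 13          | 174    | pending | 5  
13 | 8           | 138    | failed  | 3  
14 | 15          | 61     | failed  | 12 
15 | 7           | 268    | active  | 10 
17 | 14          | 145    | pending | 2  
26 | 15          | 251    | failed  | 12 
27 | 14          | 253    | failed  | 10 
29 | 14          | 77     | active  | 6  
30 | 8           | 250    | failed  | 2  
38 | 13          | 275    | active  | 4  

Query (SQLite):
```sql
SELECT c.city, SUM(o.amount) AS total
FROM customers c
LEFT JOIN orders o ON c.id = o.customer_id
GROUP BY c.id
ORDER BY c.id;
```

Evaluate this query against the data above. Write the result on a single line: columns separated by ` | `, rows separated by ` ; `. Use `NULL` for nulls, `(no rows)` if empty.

Oslo | 268 ; Macau | 388 ; Berlin | 507 ; Porto | 475 ; Berlin | 505

LEFT JOIN keeps every customers row; unmatched ones get NULL for orders columns.
Group by customers.id and compute SUM(o.amount). SUM over an all-NULL group is NULL.
  7: ids {15} → SUM(o.amount)=268
  8: ids {13, 30} → SUM(o.amount)=388
  13: ids {5, 6, 10, 38} → SUM(o.amount)=507
  14: ids {17, 27, 29} → SUM(o.amount)=475
  15: ids {2, 14, 26} → SUM(o.amount)=505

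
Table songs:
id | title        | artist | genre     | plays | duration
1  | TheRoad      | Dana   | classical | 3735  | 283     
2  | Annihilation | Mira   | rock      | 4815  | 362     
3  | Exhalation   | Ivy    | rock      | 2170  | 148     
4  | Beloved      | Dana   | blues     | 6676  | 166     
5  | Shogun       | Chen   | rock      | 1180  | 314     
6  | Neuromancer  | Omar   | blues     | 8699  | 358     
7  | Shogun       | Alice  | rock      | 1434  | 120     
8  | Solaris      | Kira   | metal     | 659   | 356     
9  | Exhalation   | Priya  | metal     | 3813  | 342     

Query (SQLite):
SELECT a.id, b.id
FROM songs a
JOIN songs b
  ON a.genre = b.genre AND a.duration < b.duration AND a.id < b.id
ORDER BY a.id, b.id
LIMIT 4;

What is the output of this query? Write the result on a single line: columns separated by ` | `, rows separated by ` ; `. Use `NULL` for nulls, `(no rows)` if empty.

3 | 5 ; 4 | 6

Pairs (a,b) with same genre, a.duration < b.duration, a.id < b.id.
genre groups: blues:{4,6} classical:{1} metal:{8,9} rock:{2,3,5,7}
Ordered by (a.id, b.id); first 4.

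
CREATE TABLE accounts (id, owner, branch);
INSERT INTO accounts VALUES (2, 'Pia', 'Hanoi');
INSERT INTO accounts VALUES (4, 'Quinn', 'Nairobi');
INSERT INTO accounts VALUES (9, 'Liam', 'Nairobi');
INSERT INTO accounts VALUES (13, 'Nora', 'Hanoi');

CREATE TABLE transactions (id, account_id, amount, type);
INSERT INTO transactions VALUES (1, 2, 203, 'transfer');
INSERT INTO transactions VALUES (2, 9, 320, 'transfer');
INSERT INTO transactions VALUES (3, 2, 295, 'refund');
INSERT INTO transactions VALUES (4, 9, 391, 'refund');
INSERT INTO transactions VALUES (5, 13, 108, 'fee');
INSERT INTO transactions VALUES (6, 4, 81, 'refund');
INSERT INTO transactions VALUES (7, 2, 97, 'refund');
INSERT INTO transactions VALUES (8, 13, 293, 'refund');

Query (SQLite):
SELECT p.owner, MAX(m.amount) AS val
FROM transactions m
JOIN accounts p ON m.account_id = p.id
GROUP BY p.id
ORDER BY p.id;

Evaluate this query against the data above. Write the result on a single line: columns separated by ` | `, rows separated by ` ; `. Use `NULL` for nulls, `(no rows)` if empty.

Pia | 295 ; Quinn | 81 ; Liam | 391 ; Nora | 293

Join each transactions row to its accounts via account_id.
Group joined rows by accounts.id; compute MAX(m.amount) per group.
  2: ids {1, 3, 7} → MAX(m.amount)=295
  4: ids {6} → MAX(m.amount)=81
  9: ids {2, 4} → MAX(m.amount)=391
  13: ids {5, 8} → MAX(m.amount)=293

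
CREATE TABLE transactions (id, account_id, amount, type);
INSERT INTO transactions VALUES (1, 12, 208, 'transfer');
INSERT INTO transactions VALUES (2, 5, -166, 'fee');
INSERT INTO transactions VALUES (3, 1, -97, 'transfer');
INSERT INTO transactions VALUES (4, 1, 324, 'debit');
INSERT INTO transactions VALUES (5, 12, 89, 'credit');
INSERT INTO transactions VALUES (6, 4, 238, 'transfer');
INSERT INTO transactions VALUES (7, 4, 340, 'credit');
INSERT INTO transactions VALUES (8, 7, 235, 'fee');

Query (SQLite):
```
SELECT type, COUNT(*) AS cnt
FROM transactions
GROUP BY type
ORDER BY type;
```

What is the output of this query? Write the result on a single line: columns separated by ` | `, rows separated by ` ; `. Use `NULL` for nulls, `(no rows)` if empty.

credit | 2 ; debit | 1 ; fee | 2 ; transfer | 3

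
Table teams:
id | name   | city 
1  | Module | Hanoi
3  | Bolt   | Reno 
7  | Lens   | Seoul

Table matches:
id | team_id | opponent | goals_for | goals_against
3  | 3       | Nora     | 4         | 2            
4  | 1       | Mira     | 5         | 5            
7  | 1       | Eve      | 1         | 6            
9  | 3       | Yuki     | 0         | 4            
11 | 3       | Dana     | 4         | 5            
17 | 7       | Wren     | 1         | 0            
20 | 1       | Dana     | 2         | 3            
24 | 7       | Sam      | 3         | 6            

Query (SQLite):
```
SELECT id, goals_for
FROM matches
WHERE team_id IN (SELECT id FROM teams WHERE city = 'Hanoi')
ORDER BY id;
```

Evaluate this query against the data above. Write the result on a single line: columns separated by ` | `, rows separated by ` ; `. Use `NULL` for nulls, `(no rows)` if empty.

Inner query: teams.id where city = 'Hanoi'.
Outer: keep matches rows whose team_id is in that set.
Inner query → {1}

4 | 5 ; 7 | 1 ; 20 | 2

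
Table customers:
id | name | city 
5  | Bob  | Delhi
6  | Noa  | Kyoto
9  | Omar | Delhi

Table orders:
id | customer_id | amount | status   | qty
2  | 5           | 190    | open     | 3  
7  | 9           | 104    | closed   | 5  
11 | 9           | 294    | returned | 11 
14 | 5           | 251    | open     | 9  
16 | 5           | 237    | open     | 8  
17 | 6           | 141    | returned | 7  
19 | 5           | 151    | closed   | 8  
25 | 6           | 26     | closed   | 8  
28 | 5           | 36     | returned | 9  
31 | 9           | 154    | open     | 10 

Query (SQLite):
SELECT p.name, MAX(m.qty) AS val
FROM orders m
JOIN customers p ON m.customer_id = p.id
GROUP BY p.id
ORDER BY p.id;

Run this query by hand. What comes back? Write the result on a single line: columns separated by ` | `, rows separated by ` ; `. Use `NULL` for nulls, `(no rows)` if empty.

Bob | 9 ; Noa | 8 ; Omar | 11

Join each orders row to its customers via customer_id.
Group joined rows by customers.id; compute MAX(m.qty) per group.
  5: ids {2, 14, 16, 19, 28} → MAX(m.qty)=9
  6: ids {17, 25} → MAX(m.qty)=8
  9: ids {7, 11, 31} → MAX(m.qty)=11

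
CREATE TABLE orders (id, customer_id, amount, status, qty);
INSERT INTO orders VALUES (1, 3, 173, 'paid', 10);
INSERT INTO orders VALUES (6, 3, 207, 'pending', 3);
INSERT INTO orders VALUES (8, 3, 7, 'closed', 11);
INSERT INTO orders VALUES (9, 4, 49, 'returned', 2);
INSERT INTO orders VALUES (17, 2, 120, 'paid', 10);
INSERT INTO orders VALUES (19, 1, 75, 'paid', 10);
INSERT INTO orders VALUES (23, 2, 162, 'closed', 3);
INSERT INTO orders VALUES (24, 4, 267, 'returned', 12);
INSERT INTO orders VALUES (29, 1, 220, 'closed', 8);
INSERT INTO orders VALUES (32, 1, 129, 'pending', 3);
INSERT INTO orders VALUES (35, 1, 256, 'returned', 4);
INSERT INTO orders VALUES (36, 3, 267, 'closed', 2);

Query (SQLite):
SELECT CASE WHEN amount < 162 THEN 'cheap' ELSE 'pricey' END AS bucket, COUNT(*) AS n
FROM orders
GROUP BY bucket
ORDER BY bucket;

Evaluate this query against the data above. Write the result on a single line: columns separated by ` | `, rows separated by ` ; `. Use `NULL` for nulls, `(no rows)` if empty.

Bucket rows by amount < 162 → 'cheap' else 'pricey'; count each bucket.

cheap | 5 ; pricey | 7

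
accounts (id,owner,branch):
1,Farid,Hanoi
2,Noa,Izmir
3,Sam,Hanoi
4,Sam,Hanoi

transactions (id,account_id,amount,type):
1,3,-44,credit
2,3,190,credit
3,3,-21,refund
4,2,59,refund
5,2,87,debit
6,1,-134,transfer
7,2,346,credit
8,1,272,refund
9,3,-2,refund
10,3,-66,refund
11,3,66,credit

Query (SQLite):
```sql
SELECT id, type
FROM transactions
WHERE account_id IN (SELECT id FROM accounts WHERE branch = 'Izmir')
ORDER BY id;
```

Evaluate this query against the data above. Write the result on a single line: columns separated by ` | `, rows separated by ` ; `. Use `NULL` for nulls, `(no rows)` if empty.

4 | refund ; 5 | debit ; 7 | credit

Inner query: accounts.id where branch = 'Izmir'.
Outer: keep transactions rows whose account_id is in that set.
Inner query → {2}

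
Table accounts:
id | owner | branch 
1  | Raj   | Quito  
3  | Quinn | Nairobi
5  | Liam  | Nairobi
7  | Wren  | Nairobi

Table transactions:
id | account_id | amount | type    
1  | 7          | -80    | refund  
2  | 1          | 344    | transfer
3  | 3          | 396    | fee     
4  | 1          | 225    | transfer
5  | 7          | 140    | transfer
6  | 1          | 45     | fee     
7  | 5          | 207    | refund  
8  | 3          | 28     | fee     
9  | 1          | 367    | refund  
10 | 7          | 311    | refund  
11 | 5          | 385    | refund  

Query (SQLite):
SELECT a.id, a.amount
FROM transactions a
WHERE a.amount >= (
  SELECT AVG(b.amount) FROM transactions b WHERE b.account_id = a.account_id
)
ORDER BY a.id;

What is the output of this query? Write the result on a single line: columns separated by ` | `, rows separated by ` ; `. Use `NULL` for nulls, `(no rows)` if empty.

2 | 344 ; 3 | 396 ; 5 | 140 ; 9 | 367 ; 10 | 311 ; 11 | 385

For each transactions row a, compute AVG(amount) over rows sharing a.account_id.
Keep row a if a.amount >= that per-group AVG.
  account_id=1: AVG(amount) = 245.25
  account_id=3: AVG(amount) = 212.0
  account_id=5: AVG(amount) = 296.0
  account_id=7: AVG(amount) = 123.666667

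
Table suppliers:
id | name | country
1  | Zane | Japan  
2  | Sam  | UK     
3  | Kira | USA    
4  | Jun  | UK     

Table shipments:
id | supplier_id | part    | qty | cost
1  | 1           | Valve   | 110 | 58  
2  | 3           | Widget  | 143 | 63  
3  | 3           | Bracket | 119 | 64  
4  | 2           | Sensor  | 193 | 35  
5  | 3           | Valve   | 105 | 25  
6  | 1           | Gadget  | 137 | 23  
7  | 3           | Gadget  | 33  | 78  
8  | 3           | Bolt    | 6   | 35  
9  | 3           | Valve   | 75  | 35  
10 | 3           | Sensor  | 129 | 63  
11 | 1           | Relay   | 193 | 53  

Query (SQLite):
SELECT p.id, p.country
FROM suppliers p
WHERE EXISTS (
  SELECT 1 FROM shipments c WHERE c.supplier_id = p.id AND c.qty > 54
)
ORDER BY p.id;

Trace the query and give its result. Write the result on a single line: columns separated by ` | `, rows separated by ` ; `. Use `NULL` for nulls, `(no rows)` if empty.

1 | Japan ; 2 | UK ; 3 | USA

For each suppliers row, check whether any shipments with matching supplier_id has qty > 54.
Keep rows where that is true.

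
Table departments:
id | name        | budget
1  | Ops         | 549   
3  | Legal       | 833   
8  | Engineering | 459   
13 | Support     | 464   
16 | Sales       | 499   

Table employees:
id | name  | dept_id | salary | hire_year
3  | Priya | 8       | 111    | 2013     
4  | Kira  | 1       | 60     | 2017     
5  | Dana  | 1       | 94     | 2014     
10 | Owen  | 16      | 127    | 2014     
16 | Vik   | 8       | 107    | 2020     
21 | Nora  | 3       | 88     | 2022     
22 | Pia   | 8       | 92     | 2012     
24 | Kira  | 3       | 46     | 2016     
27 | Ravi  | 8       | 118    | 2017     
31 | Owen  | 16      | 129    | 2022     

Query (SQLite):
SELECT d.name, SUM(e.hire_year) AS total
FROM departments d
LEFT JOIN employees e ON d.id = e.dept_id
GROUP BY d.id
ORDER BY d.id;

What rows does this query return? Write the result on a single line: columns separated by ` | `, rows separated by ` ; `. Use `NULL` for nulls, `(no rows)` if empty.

Ops | 4031 ; Legal | 4038 ; Engineering | 8062 ; Support | NULL ; Sales | 4036

LEFT JOIN keeps every departments row; unmatched ones get NULL for employees columns.
Group by departments.id and compute SUM(e.hire_year). SUM over an all-NULL group is NULL.
  1: ids {4, 5} → SUM(e.hire_year)=4031
  3: ids {21, 24} → SUM(e.hire_year)=4038
  8: ids {3, 16, 22, 27} → SUM(e.hire_year)=8062
  13: ids {—} → SUM(e.hire_year)=NULL
  16: ids {10, 31} → SUM(e.hire_year)=4036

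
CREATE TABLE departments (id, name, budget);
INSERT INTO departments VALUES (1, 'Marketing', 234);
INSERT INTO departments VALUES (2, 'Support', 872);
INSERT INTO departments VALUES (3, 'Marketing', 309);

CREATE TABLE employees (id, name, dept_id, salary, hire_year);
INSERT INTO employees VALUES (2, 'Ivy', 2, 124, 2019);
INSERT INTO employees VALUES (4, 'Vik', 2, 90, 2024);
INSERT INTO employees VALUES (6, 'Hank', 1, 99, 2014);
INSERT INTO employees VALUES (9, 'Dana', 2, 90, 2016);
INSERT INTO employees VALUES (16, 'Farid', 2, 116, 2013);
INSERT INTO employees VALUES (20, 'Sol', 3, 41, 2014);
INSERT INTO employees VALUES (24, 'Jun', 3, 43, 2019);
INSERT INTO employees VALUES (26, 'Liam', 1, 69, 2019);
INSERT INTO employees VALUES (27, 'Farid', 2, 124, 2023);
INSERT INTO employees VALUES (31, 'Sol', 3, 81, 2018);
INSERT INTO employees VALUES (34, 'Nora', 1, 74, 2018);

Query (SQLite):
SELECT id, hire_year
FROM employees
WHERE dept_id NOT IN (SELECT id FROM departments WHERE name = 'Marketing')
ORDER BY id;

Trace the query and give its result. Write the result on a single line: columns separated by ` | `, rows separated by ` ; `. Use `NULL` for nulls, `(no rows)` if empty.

Inner query: departments.id where name = 'Marketing'.
Outer: keep employees rows whose dept_id is not in that set.
Inner query → {1, 3}

2 | 2019 ; 4 | 2024 ; 9 | 2016 ; 16 | 2013 ; 27 | 2023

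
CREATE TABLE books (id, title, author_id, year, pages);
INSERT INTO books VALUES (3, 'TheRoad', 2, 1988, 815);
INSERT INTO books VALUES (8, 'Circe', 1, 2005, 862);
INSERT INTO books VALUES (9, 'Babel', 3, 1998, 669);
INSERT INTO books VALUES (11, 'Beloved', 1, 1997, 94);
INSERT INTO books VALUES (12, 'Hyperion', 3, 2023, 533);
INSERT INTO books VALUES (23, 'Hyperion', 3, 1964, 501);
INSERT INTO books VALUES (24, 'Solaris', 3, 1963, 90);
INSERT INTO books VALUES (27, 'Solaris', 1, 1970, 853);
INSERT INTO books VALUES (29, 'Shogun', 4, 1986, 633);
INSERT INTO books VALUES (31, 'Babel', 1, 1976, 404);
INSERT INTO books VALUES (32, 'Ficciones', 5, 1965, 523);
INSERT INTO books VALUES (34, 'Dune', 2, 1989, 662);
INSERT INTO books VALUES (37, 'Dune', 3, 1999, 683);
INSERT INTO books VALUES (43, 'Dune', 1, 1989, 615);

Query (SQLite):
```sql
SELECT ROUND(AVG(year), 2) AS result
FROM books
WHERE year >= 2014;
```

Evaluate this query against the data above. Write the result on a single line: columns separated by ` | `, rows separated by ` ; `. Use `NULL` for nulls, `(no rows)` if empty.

Rows where year >= 2014 → year values: [2023].
AVG = 2023 / 1 (rounded to 2 dp).

2023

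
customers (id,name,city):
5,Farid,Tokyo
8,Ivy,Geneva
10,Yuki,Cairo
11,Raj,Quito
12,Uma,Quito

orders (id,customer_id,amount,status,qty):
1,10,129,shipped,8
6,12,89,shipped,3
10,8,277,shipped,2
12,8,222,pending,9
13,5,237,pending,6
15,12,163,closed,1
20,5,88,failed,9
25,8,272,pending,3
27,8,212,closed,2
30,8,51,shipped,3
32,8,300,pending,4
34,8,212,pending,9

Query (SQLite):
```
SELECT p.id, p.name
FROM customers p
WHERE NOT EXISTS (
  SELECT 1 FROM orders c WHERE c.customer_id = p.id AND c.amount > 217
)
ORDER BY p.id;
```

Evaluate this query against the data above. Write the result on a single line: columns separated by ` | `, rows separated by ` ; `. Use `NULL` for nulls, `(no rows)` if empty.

For each customers row, check whether any orders with matching customer_id has amount > 217.
Keep rows where that is false.

10 | Yuki ; 11 | Raj ; 12 | Uma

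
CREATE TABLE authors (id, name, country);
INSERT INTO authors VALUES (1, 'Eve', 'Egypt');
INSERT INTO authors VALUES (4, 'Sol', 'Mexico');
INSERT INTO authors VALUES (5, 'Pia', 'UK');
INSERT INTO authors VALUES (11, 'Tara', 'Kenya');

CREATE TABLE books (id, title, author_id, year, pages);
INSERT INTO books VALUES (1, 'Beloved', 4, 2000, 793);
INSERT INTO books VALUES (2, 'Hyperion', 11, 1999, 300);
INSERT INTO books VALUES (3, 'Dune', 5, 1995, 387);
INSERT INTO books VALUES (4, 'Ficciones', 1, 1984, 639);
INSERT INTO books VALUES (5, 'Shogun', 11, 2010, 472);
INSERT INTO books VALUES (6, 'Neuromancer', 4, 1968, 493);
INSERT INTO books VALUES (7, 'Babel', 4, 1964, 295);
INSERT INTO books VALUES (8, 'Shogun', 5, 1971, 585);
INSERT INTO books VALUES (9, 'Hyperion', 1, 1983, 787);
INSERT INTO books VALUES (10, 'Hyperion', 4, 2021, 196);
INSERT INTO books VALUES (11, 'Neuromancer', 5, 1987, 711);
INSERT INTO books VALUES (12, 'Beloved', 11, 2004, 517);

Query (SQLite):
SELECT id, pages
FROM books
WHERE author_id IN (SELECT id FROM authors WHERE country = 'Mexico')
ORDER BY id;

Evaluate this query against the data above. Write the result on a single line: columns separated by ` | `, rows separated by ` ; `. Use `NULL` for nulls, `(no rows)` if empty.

Inner query: authors.id where country = 'Mexico'.
Outer: keep books rows whose author_id is in that set.
Inner query → {4}

1 | 793 ; 6 | 493 ; 7 | 295 ; 10 | 196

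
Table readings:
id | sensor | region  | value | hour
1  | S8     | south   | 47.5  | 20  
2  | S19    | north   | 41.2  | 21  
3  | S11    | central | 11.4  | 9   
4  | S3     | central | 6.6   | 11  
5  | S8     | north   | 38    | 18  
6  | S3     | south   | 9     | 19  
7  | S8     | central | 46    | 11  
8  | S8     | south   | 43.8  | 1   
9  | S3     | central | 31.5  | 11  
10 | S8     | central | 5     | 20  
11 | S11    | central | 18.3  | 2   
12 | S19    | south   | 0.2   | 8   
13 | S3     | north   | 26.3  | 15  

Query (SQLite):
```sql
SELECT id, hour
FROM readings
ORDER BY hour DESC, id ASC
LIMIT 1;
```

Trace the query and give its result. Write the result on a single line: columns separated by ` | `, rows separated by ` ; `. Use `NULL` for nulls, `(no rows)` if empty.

2 | 21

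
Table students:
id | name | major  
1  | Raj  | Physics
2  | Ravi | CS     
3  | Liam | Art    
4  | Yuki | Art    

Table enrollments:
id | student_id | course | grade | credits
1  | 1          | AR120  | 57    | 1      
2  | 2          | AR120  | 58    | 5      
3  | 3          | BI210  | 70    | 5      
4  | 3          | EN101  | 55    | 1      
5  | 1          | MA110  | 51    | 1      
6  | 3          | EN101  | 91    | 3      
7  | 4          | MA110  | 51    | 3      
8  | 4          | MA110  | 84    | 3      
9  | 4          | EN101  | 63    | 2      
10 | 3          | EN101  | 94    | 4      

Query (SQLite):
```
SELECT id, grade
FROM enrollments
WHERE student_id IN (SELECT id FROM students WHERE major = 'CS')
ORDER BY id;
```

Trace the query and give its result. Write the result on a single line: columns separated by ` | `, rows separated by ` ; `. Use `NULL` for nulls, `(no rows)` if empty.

Inner query: students.id where major = 'CS'.
Outer: keep enrollments rows whose student_id is in that set.
Inner query → {2}

2 | 58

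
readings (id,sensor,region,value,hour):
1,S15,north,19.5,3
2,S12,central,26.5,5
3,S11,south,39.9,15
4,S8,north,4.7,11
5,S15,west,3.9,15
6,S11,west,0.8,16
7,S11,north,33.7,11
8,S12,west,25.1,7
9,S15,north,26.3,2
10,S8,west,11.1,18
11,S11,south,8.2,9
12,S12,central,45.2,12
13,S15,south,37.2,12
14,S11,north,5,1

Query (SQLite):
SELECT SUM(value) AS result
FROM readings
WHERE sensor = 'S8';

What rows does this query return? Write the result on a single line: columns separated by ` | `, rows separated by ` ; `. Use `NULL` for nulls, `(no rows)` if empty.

Rows where sensor='S8' → value values: [4.7, 11.1].
SUM of non-NULL values = 15.8.

15.8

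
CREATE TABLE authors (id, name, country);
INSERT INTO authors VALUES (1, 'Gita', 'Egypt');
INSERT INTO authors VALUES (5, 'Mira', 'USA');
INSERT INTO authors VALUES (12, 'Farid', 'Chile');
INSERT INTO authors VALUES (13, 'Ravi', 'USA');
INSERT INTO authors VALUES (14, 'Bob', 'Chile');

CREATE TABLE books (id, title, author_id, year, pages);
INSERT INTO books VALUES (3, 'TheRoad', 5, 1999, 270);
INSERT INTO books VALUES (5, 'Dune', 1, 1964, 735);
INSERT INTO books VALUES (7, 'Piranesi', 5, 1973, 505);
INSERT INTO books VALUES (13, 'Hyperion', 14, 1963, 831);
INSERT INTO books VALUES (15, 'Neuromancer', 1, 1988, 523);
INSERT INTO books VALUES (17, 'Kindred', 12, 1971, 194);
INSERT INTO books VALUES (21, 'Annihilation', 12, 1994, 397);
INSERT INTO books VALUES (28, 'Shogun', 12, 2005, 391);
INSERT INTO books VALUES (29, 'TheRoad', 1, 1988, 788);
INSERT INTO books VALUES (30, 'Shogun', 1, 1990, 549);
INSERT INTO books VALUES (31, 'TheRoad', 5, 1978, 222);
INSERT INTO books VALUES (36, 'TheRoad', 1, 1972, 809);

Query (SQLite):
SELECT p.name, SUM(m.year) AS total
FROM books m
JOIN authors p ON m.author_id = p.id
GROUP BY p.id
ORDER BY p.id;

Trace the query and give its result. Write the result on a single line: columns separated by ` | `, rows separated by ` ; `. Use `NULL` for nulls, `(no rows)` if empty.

Join each books row to its authors via author_id.
Group joined rows by authors.id; compute SUM(m.year) per group.
  1: ids {5, 15, 29, 30, 36} → SUM(m.year)=9902
  5: ids {3, 7, 31} → SUM(m.year)=5950
  12: ids {17, 21, 28} → SUM(m.year)=5970
  14: ids {13} → SUM(m.year)=1963

Gita | 9902 ; Mira | 5950 ; Farid | 5970 ; Bob | 1963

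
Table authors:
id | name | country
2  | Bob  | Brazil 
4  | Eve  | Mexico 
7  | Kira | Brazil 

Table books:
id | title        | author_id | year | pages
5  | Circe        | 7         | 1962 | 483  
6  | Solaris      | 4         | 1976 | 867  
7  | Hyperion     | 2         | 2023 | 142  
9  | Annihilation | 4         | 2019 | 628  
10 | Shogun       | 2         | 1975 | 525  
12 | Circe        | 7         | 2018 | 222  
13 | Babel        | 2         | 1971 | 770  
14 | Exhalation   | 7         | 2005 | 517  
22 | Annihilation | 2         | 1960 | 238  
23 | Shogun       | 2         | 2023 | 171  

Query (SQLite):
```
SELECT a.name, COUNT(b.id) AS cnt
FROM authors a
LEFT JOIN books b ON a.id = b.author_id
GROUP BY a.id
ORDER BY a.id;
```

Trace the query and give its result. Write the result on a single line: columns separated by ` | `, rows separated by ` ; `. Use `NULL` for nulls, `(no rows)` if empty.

LEFT JOIN keeps every authors row; unmatched ones get NULL for books columns.
Group by authors.id and compute COUNT(b.id). COUNT(col) of an all-NULL group is 0.
  2: ids {7, 10, 13, 22, 23} → COUNT(b.id)=5
  4: ids {6, 9} → COUNT(b.id)=2
  7: ids {5, 12, 14} → COUNT(b.id)=3

Bob | 5 ; Eve | 2 ; Kira | 3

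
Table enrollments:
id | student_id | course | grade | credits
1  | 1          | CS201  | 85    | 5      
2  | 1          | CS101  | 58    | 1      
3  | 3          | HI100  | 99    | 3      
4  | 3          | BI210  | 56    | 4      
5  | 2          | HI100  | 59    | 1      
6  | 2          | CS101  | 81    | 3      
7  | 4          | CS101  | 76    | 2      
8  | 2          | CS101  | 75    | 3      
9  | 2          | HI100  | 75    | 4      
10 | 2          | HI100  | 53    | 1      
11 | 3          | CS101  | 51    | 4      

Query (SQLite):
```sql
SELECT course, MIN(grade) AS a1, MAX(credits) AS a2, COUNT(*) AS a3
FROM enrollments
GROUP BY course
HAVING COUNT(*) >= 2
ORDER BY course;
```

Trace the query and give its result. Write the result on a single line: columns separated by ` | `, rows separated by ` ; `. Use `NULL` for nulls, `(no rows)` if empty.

CS101 | 51 | 4 | 5 ; HI100 | 53 | 4 | 4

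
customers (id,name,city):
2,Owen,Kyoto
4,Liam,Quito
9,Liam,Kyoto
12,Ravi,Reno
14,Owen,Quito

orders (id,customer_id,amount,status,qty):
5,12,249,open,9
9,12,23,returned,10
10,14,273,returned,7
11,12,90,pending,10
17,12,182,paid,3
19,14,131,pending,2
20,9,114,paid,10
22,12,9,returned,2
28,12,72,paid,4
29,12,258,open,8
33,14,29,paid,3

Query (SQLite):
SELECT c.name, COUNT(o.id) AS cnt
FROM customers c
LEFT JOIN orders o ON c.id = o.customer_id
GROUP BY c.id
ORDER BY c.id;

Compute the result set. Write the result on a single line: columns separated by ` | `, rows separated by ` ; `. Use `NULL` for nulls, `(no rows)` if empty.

Owen | 0 ; Liam | 0 ; Liam | 1 ; Ravi | 7 ; Owen | 3

LEFT JOIN keeps every customers row; unmatched ones get NULL for orders columns.
Group by customers.id and compute COUNT(o.id). COUNT(col) of an all-NULL group is 0.
  2: ids {—} → COUNT(o.id)=0
  4: ids {—} → COUNT(o.id)=0
  9: ids {20} → COUNT(o.id)=1
  12: ids {5, 9, 11, 17, 22, 28, 29} → COUNT(o.id)=7
  14: ids {10, 19, 33} → COUNT(o.id)=3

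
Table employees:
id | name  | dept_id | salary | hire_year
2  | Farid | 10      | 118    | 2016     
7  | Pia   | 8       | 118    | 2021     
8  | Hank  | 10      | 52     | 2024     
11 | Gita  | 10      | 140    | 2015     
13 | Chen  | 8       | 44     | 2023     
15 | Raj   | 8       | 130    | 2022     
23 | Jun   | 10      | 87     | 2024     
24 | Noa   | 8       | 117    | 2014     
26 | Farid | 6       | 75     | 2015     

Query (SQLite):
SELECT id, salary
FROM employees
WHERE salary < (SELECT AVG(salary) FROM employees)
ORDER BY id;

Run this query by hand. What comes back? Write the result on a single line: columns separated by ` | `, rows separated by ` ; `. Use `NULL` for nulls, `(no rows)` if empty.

Scalar subquery: AVG(salary) over all employees rows = 97.888889 (≈; comparison uses full precision).
Keep rows where salary < that value.

8 | 52 ; 13 | 44 ; 23 | 87 ; 26 | 75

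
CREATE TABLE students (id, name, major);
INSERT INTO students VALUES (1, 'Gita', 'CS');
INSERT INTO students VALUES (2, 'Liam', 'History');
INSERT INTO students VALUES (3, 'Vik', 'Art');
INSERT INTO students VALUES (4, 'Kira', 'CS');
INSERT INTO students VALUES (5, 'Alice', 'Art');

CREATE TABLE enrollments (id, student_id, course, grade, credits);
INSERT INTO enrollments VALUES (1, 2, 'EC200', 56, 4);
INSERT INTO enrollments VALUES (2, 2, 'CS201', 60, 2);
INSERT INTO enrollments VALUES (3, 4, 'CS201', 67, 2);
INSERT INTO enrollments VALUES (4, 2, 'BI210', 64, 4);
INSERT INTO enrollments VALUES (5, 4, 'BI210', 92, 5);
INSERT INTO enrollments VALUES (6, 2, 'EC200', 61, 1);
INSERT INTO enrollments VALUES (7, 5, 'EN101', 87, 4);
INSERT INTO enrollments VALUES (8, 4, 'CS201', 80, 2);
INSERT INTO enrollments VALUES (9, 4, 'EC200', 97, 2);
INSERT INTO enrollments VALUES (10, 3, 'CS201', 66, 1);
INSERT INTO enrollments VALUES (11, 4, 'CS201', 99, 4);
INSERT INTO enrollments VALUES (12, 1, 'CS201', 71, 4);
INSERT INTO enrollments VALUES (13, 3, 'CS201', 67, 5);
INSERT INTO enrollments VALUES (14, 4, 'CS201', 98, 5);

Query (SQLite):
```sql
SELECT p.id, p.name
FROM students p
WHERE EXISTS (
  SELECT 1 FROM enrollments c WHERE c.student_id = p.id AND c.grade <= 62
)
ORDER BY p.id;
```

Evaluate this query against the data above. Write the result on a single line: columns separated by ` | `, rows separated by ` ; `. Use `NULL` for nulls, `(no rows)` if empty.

For each students row, check whether any enrollments with matching student_id has grade <= 62.
Keep rows where that is true.

2 | Liam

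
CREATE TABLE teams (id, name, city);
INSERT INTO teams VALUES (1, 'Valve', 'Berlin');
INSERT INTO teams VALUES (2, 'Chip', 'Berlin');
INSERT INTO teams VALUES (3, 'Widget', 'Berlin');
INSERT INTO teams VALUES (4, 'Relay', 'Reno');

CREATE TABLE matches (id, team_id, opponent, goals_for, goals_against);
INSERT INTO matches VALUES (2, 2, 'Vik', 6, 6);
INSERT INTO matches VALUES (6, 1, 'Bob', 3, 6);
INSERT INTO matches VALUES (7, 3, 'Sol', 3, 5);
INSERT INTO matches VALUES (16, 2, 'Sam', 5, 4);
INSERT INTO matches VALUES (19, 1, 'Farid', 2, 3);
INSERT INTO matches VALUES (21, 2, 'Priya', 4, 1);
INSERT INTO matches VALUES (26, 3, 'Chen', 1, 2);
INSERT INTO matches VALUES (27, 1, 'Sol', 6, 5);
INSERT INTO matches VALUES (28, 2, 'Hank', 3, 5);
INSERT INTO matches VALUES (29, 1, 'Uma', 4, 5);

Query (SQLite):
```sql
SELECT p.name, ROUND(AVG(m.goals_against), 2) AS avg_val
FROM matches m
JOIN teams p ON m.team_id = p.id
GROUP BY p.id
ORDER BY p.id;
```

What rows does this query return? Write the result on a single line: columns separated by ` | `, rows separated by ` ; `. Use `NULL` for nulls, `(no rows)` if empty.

Valve | 4.75 ; Chip | 4 ; Widget | 3.5

Join each matches row to its teams via team_id.
Group joined rows by teams.id; compute ROUND(AVG(m.goals_against), 2) per group.
  1: ids {6, 19, 27, 29} → ROUND(AVG(m.goals_against), 2)=4.75
  2: ids {2, 16, 21, 28} → ROUND(AVG(m.goals_against), 2)=4
  3: ids {7, 26} → ROUND(AVG(m.goals_against), 2)=3.5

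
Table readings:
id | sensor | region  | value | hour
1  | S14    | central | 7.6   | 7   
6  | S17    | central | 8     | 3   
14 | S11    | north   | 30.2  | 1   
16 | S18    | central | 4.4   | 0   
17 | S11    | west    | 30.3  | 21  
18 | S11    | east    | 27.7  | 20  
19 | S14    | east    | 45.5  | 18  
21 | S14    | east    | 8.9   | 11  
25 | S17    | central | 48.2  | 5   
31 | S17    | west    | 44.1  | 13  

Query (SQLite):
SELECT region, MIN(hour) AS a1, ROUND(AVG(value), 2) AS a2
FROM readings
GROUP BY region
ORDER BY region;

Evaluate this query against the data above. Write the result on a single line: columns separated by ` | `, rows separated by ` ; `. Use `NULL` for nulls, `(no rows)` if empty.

central | 0 | 17.05 ; east | 11 | 27.37 ; north | 1 | 30.2 ; west | 13 | 37.2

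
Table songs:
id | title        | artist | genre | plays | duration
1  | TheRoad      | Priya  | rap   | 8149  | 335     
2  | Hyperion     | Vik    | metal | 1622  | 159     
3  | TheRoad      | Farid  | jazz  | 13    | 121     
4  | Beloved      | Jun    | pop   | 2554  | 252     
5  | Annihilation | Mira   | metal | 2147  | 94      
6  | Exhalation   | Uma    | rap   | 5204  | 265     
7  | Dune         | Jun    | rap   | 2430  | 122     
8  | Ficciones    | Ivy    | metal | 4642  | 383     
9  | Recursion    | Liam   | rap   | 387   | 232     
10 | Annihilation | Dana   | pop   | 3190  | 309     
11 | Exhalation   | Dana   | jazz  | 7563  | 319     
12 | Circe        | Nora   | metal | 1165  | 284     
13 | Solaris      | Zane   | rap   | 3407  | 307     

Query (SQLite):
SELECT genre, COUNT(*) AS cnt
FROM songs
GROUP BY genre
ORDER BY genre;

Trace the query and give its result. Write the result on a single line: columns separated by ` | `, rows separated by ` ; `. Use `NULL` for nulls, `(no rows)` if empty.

Partition songs by genre; compute COUNT(*) within each group.
  jazz: ids {3, 11} → COUNT(*)=2
  metal: ids {2, 5, 8, 12} → COUNT(*)=4
  pop: ids {4, 10} → COUNT(*)=2
  rap: ids {1, 6, 7, 9, 13} → COUNT(*)=5

jazz | 2 ; metal | 4 ; pop | 2 ; rap | 5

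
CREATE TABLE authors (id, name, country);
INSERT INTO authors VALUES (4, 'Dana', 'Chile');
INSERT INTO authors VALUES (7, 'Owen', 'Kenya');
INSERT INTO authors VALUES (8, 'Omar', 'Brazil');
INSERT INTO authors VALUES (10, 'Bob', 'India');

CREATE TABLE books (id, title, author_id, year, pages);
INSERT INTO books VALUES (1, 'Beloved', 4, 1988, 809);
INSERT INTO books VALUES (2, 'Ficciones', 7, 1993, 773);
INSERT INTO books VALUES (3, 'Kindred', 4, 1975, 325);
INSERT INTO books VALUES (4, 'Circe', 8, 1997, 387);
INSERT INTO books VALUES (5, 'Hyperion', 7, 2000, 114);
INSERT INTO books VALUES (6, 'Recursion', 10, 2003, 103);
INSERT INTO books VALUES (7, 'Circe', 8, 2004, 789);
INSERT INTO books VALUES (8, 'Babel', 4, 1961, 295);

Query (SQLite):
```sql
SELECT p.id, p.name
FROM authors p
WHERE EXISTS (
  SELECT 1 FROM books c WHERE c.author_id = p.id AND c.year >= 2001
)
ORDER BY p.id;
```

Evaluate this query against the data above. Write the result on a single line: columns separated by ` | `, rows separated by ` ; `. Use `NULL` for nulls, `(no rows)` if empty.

8 | Omar ; 10 | Bob

For each authors row, check whether any books with matching author_id has year >= 2001.
Keep rows where that is true.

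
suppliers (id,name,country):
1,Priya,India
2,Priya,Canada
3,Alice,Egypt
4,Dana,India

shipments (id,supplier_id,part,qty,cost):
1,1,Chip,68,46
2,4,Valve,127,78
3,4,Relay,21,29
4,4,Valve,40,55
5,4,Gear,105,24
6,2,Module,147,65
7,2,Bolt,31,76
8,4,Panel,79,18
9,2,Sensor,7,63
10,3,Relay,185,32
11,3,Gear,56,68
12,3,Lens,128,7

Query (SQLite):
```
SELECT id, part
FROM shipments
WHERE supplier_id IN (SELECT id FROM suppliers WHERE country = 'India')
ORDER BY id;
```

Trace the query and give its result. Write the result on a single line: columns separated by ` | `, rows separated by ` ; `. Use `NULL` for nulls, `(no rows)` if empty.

Inner query: suppliers.id where country = 'India'.
Outer: keep shipments rows whose supplier_id is in that set.
Inner query → {1, 4}

1 | Chip ; 2 | Valve ; 3 | Relay ; 4 | Valve ; 5 | Gear ; 8 | Panel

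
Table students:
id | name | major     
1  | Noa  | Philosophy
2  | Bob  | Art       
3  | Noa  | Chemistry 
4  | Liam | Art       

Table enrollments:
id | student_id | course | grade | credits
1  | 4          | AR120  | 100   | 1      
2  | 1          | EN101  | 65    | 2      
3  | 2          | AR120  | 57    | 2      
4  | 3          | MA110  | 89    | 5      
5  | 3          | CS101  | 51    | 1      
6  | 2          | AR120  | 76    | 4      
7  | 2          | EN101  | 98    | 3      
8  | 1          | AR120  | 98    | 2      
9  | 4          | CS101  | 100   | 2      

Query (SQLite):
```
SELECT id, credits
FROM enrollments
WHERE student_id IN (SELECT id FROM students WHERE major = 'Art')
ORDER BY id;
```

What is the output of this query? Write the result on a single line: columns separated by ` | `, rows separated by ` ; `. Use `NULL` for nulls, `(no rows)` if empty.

Inner query: students.id where major = 'Art'.
Outer: keep enrollments rows whose student_id is in that set.
Inner query → {2, 4}

1 | 1 ; 3 | 2 ; 6 | 4 ; 7 | 3 ; 9 | 2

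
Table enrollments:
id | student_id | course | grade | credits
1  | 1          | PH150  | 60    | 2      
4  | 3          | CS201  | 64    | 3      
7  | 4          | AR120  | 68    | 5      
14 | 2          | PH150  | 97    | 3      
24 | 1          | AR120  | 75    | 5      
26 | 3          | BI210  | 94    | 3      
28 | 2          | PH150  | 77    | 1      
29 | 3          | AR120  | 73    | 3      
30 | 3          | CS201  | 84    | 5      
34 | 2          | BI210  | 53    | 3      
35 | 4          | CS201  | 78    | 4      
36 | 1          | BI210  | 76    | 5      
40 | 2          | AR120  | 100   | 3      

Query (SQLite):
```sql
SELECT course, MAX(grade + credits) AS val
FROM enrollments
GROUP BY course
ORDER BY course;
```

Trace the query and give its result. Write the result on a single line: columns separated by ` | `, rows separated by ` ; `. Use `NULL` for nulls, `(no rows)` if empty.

For each row compute grade + credits.
Group by course; take MAX of the expression per group.
  AR120: ids {7, 24, 29, 40} → MAX(grade + credits)=103
  BI210: ids {26, 34, 36} → MAX(grade + credits)=97
  CS201: ids {4, 30, 35} → MAX(grade + credits)=89
  PH150: ids {1, 14, 28} → MAX(grade + credits)=100

AR120 | 103 ; BI210 | 97 ; CS201 | 89 ; PH150 | 100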